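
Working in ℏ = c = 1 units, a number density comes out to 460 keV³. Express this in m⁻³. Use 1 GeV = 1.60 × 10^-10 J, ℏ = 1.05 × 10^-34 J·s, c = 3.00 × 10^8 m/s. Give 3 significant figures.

6.03 × 10^31 m⁻³

Number density is [L]⁻³ = [E]³/(ℏc)³.
1 GeV³ → 1/(ℏc)³ × (1 GeV in J)³ = 1.31 × 10^47 m⁻³.
Convert the energy scale: 460 keV³ = 4.60 × 10^-16 GeV³.
Result: 4.60 × 10^-16 × 1.31 × 10^47 = 6.03 × 10^31 m⁻³.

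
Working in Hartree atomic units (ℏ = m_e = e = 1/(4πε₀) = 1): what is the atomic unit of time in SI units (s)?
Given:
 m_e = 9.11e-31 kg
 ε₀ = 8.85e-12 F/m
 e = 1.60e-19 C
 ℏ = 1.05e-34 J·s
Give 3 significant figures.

From ℏ = m_e = e = 1/(4πε₀) = 1 the time scale is τ_au = (4πε₀)²ℏ³/(m_e e⁴).
E_h = 4.38e-18 J
ℏ/E_h = 2.40e-17 s

2.40e-17 s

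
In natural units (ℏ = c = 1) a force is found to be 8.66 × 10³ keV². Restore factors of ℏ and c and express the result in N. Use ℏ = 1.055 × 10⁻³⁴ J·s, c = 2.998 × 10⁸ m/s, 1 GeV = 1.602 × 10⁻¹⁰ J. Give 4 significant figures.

Force is [E]/[L] = [E]²/(ℏc); restore (ℏc)⁻¹.
1 GeV² → 1/(ℏc) × (1 GeV in J)² = 8.114 × 10⁵ N.
Convert the energy scale: 8.66 × 10³ keV² = 8.66 × 10⁻⁹ GeV².
Result: 8.66 × 10⁻⁹ × 8.114 × 10⁵ = 7.027 × 10⁻³ N.

7.027 × 10⁻³ N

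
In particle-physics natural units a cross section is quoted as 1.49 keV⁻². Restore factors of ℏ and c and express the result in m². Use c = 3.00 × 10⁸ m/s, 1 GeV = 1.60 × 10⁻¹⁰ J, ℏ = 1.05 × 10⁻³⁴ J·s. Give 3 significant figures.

Area is [L]² = [E]⁻²·(ℏc)²; restore (ℏc)².
1 GeV⁻² → (ℏc)² × (1 GeV in J)⁻² = 3.88 × 10⁻³² m².
Convert the energy scale: 1.49 keV⁻² = 1.49 × 10¹² GeV⁻².
Result: 1.49 × 10¹² × 3.88 × 10⁻³² = 5.78 × 10⁻²⁰ m².

5.78 × 10⁻²⁰ m²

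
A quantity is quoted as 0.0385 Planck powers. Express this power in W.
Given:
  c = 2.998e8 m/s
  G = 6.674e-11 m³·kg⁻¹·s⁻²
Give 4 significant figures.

One Planck power: P_P = c⁵/G = 3.629e52 W.
0.0385 × 3.629e52 W = 1.397e51 W

1.397e51 W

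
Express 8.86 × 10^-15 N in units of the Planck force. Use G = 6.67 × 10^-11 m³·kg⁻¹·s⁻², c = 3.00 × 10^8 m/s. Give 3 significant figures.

7.30 × 10^-59

Planck force: F_P = c⁴/G = 1.21 × 10^44 N.
8.86 × 10^-15 / 1.21 × 10^44 = 7.30 × 10^-59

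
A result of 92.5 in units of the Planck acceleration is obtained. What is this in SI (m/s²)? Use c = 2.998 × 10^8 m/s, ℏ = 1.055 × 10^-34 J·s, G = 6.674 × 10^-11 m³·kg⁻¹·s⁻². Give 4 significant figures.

One Planck acceleration: a_P = √(c⁷/(ℏG)) = 5.560 × 10^51 m/s².
92.5 × 5.560 × 10^51 m/s² = 5.143 × 10^53 m/s²

5.143 × 10^53 m/s²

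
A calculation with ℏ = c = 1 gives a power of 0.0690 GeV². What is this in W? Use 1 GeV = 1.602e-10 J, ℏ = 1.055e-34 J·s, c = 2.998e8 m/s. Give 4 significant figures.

1.679e13 W

Power is [E]/[T] = [E]²/ℏ.
1 GeV² → 1/ℏ × (1 GeV in J)² = 2.433e14 W.
Result: 0.0690 × 2.433e14 = 1.679e13 W.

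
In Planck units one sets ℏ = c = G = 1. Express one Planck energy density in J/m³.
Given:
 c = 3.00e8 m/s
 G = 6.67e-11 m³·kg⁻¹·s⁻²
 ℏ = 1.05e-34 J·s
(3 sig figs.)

u_P = c⁷/(ℏG²)
  = 2.19e59 / 4.67e-55
  = 4.68e113 J/m³

4.68e113 J/m³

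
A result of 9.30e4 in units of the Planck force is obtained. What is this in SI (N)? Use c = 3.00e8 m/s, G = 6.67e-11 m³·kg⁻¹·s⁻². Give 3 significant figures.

One Planck force: F_P = c⁴/G = 1.21e44 N.
9.30e4 × 1.21e44 N = 1.13e49 N

1.13e49 N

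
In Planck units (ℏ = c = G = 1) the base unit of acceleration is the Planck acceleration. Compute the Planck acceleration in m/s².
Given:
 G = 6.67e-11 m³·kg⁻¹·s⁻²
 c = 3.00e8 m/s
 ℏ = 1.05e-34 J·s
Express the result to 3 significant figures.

a_P = √(c⁷/(ℏG))
  = √(3.12e103)
  = 5.59e51 m/s²

5.59e51 m/s²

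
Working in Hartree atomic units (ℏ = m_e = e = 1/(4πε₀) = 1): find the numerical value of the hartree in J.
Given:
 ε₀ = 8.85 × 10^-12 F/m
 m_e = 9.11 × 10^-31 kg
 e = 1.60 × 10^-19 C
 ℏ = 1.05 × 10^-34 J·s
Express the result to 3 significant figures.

4.38 × 10^-18 J

Dimensional analysis gives E_h = m_e e⁴/(4πε₀ℏ)².
  = 5.97 × 10^-106 / 1.36 × 10^-88
  = 4.38 × 10^-18 J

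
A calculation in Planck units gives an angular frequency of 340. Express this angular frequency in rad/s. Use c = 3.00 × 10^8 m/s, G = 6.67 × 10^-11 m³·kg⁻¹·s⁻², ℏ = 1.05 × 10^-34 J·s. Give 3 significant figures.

One Planck angular frequency: ω_P = √(c⁵/(ℏG)) = 1.86 × 10^43 rad/s.
340 × 1.86 × 10^43 rad/s = 6.33 × 10^45 rad/s

6.33 × 10^45 rad/s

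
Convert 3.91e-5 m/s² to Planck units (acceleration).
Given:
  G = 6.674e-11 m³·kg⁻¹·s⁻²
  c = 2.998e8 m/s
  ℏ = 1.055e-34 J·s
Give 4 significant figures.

Planck acceleration: a_P = √(c⁷/(ℏG)) = 5.560e51 m/s².
3.91e-5 / 5.560e51 = 7.032e-57

7.032e-57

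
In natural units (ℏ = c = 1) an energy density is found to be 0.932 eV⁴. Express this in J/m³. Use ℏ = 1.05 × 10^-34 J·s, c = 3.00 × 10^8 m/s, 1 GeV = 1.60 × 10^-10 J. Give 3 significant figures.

19.5 J/m³

[E]/[L]³ = [E]⁴/(ℏc)³; restore (ℏc)⁻³.
1 GeV⁴ → 1/(ℏc)³ × (1 GeV in J)⁴ = 2.10 × 10^37 J/m³.
Convert the energy scale: 0.932 eV⁴ = 9.32 × 10^-37 GeV⁴.
Result: 9.32 × 10^-37 × 2.10 × 10^37 = 19.5 J/m³.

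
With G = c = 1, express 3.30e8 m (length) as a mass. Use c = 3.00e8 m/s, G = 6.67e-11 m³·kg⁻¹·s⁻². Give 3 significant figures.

4.45e35 kg

Length → mass via c²/G.
3.30e8 m × (c²/G) = 4.45e35 kg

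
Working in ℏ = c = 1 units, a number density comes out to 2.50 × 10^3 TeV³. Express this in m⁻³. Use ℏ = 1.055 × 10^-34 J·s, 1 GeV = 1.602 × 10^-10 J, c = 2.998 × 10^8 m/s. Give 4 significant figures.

3.248 × 10^59 m⁻³

Number density is [L]⁻³ = [E]³/(ℏc)³.
1 GeV³ → 1/(ℏc)³ × (1 GeV in J)³ = 1.299 × 10^47 m⁻³.
Convert the energy scale: 2.50 × 10^3 TeV³ = 2.50 × 10^12 GeV³.
Result: 2.50 × 10^12 × 1.299 × 10^47 = 3.248 × 10^59 m⁻³.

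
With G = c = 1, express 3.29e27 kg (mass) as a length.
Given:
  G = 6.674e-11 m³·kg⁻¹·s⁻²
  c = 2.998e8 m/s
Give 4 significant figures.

In G = c = 1 units mass has dimensions of length; the conversion factor is G/c².
3.29e27 kg × (G/c²) = 2.443 m

2.443 m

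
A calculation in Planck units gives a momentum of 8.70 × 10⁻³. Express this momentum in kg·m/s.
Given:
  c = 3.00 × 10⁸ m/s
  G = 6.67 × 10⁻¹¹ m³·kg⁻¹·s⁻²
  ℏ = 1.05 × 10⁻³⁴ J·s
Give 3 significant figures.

0.0567 kg·m/s

One Planck momentum: p_P = √(ℏc³/G) = 6.52 kg·m/s.
8.70 × 10⁻³ × 6.52 kg·m/s = 0.0567 kg·m/s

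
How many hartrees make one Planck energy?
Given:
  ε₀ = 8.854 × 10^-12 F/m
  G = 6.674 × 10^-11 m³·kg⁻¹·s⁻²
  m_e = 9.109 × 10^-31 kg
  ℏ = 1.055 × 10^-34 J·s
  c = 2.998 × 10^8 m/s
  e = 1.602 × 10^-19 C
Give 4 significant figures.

4.494 × 10^26

Planck energy: E_P = √(ℏc⁵/G) = 1.957 × 10^9 J
hartree: E_h = m_e e⁴/(4πε₀ℏ)² = 4.354 × 10^-18 J
ratio = 1.957 × 10^9 / 4.354 × 10^-18 = 4.494 × 10^26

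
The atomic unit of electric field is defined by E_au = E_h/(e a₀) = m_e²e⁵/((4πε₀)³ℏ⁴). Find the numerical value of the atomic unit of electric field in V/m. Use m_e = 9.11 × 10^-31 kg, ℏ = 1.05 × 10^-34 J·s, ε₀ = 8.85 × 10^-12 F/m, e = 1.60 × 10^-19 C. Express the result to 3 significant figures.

5.20 × 10^11 V/m

E_au = E_h/(e a₀) = m_e²e⁵/((4πε₀)³ℏ⁴)
E_h = 4.38 × 10^-18 J
a₀ = 5.26 × 10^-11 m
E_h/(e·a₀) = 5.20 × 10^11 V/m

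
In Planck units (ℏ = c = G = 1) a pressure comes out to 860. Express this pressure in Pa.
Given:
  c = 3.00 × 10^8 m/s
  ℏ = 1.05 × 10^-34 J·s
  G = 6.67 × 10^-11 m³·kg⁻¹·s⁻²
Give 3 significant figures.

4.03 × 10^116 Pa

One Planck pressure: p_P = c⁷/(ℏG²) = 4.68 × 10^113 Pa.
860 × 4.68 × 10^113 Pa = 4.03 × 10^116 Pa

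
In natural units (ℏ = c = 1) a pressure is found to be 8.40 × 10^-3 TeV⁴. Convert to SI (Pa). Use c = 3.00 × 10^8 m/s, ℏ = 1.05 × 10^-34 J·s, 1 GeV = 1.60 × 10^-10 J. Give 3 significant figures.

1.76 × 10^47 Pa

Pressure is [E]/[L]³ = [E]⁴/(ℏc)³.
1 GeV⁴ → 1/(ℏc)³ × (1 GeV in J)⁴ = 2.10 × 10^37 Pa.
Convert the energy scale: 8.40 × 10^-3 TeV⁴ = 8.40 × 10^9 GeV⁴.
Result: 8.40 × 10^9 × 2.10 × 10^37 = 1.76 × 10^47 Pa.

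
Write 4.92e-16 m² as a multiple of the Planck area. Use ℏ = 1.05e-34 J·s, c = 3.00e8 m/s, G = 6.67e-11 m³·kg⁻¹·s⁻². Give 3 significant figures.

Planck area: A_P = ℏG/c³ = 2.59e-70 m².
4.92e-16 / 2.59e-70 = 1.90e54

1.90e54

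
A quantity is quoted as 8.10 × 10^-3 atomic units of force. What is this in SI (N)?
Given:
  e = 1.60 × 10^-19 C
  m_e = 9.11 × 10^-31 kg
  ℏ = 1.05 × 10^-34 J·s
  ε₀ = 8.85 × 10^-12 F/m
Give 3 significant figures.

One atomic unit of force: F_au = E_h/a₀ = m_e²e⁶/((4πε₀)³ℏ⁴) = 8.33 × 10^-8 N.
8.10 × 10^-3 × 8.33 × 10^-8 N = 6.75 × 10^-10 N

6.75 × 10^-10 N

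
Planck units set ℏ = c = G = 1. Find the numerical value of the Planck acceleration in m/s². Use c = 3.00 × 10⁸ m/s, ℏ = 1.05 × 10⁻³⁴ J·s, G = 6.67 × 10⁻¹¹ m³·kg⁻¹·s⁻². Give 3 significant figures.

5.59 × 10⁵¹ m/s²

The unique combination of the constants set to 1 with dimensions of acceleration is a_P = √(c⁷/(ℏG)).
  = √(3.12 × 10¹⁰³)
  = 5.59 × 10⁵¹ m/s²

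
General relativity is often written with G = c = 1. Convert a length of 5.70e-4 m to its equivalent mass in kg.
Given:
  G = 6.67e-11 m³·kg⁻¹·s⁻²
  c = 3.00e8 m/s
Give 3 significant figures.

Length → mass via c²/G.
5.70e-4 m × (c²/G) = 7.69e23 kg

7.69e23 kg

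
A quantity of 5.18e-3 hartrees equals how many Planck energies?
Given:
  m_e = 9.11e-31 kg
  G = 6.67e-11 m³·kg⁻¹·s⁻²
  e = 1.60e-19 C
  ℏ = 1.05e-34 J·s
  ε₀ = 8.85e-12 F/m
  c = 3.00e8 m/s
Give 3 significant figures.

1.16e-29

hartree: E_h = m_e e⁴/(4πε₀ℏ)² = 4.38e-18 J
Planck energy: E_P = √(ℏc⁵/G) = 1.96e9 J
5.18e-3 × 4.38e-18 / 1.96e9 = 1.16e-29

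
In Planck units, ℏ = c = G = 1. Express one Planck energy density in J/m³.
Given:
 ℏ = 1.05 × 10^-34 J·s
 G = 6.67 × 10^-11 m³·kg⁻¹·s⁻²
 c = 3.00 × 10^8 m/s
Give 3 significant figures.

4.68 × 10^113 J/m³

From ℏ = c = G = 1 the energy density scale is u_P = c⁷/(ℏG²).
  = 2.19 × 10^59 / 4.67 × 10^-55
  = 4.68 × 10^113 J/m³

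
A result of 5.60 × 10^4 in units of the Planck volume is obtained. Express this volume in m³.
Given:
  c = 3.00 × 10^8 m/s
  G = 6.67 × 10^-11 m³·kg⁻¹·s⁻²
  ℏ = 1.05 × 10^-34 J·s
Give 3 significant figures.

2.34 × 10^-100 m³

One Planck volume: V_P = (ℏG/c³)^(3/2) = 4.18 × 10^-105 m³.
5.60 × 10^4 × 4.18 × 10^-105 m³ = 2.34 × 10^-100 m³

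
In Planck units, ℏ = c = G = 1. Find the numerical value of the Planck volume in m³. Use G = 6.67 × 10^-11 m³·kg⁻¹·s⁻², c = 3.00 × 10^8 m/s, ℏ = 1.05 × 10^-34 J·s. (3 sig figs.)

4.18 × 10^-105 m³

The unique combination of the constants set to 1 with dimensions of volume is V_P = (ℏG/c³)^(3/2).
  = √(1.75 × 10^-209)
  = 4.18 × 10^-105 m³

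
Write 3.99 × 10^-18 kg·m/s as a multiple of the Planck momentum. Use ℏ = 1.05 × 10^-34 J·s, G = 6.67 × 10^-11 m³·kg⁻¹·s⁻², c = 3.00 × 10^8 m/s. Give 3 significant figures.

Planck momentum: p_P = √(ℏc³/G) = 6.52 kg·m/s.
3.99 × 10^-18 / 6.52 = 6.12 × 10^-19

6.12 × 10^-19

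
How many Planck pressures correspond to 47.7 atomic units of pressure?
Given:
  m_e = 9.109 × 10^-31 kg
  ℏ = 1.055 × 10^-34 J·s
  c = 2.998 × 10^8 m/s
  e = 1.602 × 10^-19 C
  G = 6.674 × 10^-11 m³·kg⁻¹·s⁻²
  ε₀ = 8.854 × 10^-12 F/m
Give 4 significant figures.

atomic unit of pressure: P_au = E_h/a₀³ = m_e⁴e¹⁰/((4πε₀)⁵ℏ⁸) = 2.929 × 10^13 Pa
Planck pressure: p_P = c⁷/(ℏG²) = 4.632 × 10^113 Pa
47.7 × 2.929 × 10^13 / 4.632 × 10^113 = 3.016 × 10^-99

3.016 × 10^-99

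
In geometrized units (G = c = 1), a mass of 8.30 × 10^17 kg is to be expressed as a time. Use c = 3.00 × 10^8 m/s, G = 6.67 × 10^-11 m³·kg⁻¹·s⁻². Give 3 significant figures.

2.05 × 10^-18 s

Mass → time via G/c³.
8.30 × 10^17 kg × (G/c³) = 2.05 × 10^-18 s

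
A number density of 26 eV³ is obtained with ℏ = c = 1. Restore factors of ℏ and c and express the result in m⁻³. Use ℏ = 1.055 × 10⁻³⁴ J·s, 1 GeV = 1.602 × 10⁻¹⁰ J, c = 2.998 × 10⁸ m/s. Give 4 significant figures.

3.378 × 10²¹ m⁻³

Number density is [L]⁻³ = [E]³/(ℏc)³.
1 GeV³ → 1/(ℏc)³ × (1 GeV in J)³ = 1.299 × 10⁴⁷ m⁻³.
Convert the energy scale: 26 eV³ = 2.60 × 10⁻²⁶ GeV³.
Result: 2.60 × 10⁻²⁶ × 1.299 × 10⁴⁷ = 3.378 × 10²¹ m⁻³.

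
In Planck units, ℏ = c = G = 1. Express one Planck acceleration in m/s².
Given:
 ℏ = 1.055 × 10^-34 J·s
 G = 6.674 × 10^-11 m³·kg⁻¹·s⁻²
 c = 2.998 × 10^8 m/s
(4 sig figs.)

Dimensional analysis gives a_P = √(c⁷/(ℏG)).
  = √(3.092 × 10^103)
  = 5.560 × 10^51 m/s²

5.560 × 10^51 m/s²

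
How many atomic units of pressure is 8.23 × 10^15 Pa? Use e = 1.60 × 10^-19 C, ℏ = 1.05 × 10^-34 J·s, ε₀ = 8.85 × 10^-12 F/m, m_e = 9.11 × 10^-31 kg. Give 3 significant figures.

273

atomic unit of pressure: P_au = E_h/a₀³ = m_e⁴e¹⁰/((4πε₀)⁵ℏ⁸) = 3.01 × 10^13 Pa.
8.23 × 10^15 / 3.01 × 10^13 = 273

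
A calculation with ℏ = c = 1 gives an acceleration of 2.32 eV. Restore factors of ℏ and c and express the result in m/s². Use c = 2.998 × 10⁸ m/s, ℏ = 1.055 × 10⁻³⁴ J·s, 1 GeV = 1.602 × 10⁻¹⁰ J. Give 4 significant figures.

1.056 × 10²⁴ m/s²

Acceleration is [L]/[T]² = c·[E]/ℏ.
1 GeV → c/ℏ × (1 GeV in J) = 4.552 × 10³² m/s².
Convert the energy scale: 2.32 eV = 2.32 × 10⁻⁹ GeV.
Result: 2.32 × 10⁻⁹ × 4.552 × 10³² = 1.056 × 10²⁴ m/s².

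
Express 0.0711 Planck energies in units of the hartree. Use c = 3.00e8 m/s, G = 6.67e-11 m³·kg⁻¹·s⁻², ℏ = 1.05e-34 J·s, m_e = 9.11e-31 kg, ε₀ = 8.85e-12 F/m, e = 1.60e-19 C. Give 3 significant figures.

3.18e25

Planck energy: E_P = √(ℏc⁵/G) = 1.96e9 J
hartree: E_h = m_e e⁴/(4πε₀ℏ)² = 4.38e-18 J
0.0711 × 1.96e9 / 4.38e-18 = 3.18e25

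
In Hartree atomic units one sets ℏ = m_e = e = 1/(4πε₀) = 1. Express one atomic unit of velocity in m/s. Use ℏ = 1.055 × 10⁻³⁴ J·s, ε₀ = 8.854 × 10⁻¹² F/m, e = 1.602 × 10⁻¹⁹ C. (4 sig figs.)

2.186 × 10⁶ m/s

v_au = e²/(4πε₀ℏ)
  = 2.566 × 10⁻³⁸ / 1.174 × 10⁻⁴⁴
  = 2.186 × 10⁶ m/s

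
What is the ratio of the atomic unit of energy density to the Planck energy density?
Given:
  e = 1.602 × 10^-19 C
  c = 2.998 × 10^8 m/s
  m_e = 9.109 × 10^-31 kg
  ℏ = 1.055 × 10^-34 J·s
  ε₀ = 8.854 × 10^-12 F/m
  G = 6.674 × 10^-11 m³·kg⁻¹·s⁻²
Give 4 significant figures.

6.323 × 10^-101

atomic unit of energy density: u_au = E_h/a₀³ = m_e⁴e¹⁰/((4πε₀)⁵ℏ⁸) = 2.929 × 10^13 J/m³
Planck energy density: u_P = c⁷/(ℏG²) = 4.632 × 10^113 J/m³
ratio = 2.929 × 10^13 / 4.632 × 10^113 = 6.323 × 10^-101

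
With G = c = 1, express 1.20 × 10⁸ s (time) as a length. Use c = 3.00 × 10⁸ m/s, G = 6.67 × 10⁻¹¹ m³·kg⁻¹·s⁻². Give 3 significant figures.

Time → length via c.
1.20 × 10⁸ s × (c) = 3.60 × 10¹⁶ m

3.60 × 10¹⁶ m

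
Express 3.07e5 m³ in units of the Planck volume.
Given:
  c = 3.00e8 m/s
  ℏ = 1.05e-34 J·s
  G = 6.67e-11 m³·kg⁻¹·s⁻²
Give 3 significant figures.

Planck volume: V_P = (ℏG/c³)^(3/2) = 4.18e-105 m³.
3.07e5 / 4.18e-105 = 7.35e109

7.35e109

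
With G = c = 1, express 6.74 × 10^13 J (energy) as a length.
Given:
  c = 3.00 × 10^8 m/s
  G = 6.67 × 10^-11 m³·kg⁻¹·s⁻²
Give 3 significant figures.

5.55 × 10^-31 m

Energy → length via G/c⁴.
6.74 × 10^13 J × (G/c⁴) = 5.55 × 10^-31 m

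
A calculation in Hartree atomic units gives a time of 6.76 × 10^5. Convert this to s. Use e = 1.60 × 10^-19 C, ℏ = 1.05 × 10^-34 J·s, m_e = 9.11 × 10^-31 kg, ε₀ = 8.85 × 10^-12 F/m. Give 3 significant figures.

1.62 × 10^-11 s

One atomic unit of time: τ_au = (4πε₀)²ℏ³/(m_e e⁴) = 2.40 × 10^-17 s.
6.76 × 10^5 × 2.40 × 10^-17 s = 1.62 × 10^-11 s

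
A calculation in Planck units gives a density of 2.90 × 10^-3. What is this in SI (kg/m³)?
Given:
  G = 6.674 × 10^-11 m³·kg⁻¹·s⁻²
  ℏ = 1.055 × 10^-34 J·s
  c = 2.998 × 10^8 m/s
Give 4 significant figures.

One Planck density: ρ_P = c⁵/(ℏG²) = 5.154 × 10^96 kg/m³.
2.90 × 10^-3 × 5.154 × 10^96 kg/m³ = 1.495 × 10^94 kg/m³

1.495 × 10^94 kg/m³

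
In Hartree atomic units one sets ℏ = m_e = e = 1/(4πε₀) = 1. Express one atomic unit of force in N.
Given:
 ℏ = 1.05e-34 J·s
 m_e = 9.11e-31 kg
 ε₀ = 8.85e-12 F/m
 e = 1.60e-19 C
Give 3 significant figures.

8.33e-8 N

F_au = E_h/a₀ = m_e²e⁶/((4πε₀)³ℏ⁴)
E_h = 4.38e-18 J
a₀ = 5.26e-11 m
E_h/a₀ = 8.33e-8 N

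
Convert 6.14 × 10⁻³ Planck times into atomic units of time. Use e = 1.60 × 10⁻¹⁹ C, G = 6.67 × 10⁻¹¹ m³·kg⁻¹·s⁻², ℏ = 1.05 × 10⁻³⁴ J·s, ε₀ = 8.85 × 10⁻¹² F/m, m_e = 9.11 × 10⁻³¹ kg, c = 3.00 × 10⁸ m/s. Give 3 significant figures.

1.37 × 10⁻²⁹

Planck time: t_P = √(ℏG/c⁵) = 5.37 × 10⁻⁴⁴ s
atomic unit of time: τ_au = (4πε₀)²ℏ³/(m_e e⁴) = 2.40 × 10⁻¹⁷ s
6.14 × 10⁻³ × 5.37 × 10⁻⁴⁴ / 2.40 × 10⁻¹⁷ = 1.37 × 10⁻²⁹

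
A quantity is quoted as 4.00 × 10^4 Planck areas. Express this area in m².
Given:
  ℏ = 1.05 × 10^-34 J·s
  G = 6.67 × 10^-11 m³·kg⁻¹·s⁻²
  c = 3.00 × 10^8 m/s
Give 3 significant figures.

One Planck area: A_P = ℏG/c³ = 2.59 × 10^-70 m².
4.00 × 10^4 × 2.59 × 10^-70 m² = 1.04 × 10^-65 m²

1.04 × 10^-65 m²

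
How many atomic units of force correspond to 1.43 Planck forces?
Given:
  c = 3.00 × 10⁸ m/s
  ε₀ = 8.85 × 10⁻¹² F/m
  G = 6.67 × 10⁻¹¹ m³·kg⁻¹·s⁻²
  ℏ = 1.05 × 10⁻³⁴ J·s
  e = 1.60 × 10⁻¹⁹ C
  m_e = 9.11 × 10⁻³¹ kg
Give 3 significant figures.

Planck force: F_P = c⁴/G = 1.21 × 10⁴⁴ N
atomic unit of force: F_au = E_h/a₀ = m_e²e⁶/((4πε₀)³ℏ⁴) = 8.33 × 10⁻⁸ N
1.43 × 1.21 × 10⁴⁴ / 8.33 × 10⁻⁸ = 2.09 × 10⁵¹

2.09 × 10⁵¹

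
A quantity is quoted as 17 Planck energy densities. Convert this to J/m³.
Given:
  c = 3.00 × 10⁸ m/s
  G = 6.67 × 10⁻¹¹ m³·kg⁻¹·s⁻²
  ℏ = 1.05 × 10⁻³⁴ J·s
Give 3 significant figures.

One Planck energy density: u_P = c⁷/(ℏG²) = 4.68 × 10¹¹³ J/m³.
17 × 4.68 × 10¹¹³ J/m³ = 7.96 × 10¹¹⁴ J/m³

7.96 × 10¹¹⁴ J/m³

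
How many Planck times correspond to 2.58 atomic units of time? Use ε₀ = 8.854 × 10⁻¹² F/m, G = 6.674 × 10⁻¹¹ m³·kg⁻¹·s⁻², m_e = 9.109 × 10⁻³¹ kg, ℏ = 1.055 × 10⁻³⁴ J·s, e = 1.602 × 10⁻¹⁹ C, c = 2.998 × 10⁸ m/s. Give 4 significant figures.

atomic unit of time: τ_au = (4πε₀)²ℏ³/(m_e e⁴) = 2.423 × 10⁻¹⁷ s
Planck time: t_P = √(ℏG/c⁵) = 5.392 × 10⁻⁴⁴ s
2.58 × 2.423 × 10⁻¹⁷ / 5.392 × 10⁻⁴⁴ = 1.159 × 10²⁷

1.159 × 10²⁷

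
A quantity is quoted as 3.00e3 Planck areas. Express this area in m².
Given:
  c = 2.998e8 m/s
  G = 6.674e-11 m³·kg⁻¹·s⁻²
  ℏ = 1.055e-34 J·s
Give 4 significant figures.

7.839e-67 m²

One Planck area: A_P = ℏG/c³ = 2.613e-70 m².
3.00e3 × 2.613e-70 m² = 7.839e-67 m²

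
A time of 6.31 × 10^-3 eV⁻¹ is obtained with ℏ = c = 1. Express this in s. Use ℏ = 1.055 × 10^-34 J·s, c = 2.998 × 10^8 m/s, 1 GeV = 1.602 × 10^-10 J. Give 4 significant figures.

A time is [E]⁻¹ in ℏ=c=1; restore one factor of ℏ.
1 GeV⁻¹ → ℏ × (1 GeV in J)⁻¹ = 6.586 × 10^-25 s.
Convert the energy scale: 6.31 × 10^-3 eV⁻¹ = 6.31 × 10^6 GeV⁻¹.
Result: 6.31 × 10^6 × 6.586 × 10^-25 = 4.155 × 10^-18 s.

4.155 × 10^-18 s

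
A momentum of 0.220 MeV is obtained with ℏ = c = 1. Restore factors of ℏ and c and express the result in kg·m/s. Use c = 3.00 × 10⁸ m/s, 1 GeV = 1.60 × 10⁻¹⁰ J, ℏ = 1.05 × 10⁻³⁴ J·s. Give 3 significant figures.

Momentum is [E]/c; divide by c.
1 GeV → 1/c × (1 GeV in J) = 5.33 × 10⁻¹⁹ kg·m/s.
Convert the energy scale: 0.220 MeV = 2.20 × 10⁻⁴ GeV.
Result: 2.20 × 10⁻⁴ × 5.33 × 10⁻¹⁹ = 1.17 × 10⁻²² kg·m/s.

1.17 × 10⁻²² kg·m/s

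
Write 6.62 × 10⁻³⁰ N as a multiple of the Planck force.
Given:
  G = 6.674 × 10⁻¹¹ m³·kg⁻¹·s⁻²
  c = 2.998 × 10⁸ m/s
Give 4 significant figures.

5.469 × 10⁻⁷⁴

Planck force: F_P = c⁴/G = 1.210 × 10⁴⁴ N.
6.62 × 10⁻³⁰ / 1.210 × 10⁴⁴ = 5.469 × 10⁻⁷⁴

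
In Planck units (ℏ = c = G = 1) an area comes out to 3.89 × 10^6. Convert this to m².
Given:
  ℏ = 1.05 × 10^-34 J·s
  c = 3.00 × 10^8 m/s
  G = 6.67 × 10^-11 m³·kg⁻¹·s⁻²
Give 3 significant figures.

One Planck area: A_P = ℏG/c³ = 2.59 × 10^-70 m².
3.89 × 10^6 × 2.59 × 10^-70 m² = 1.01 × 10^-63 m²

1.01 × 10^-63 m²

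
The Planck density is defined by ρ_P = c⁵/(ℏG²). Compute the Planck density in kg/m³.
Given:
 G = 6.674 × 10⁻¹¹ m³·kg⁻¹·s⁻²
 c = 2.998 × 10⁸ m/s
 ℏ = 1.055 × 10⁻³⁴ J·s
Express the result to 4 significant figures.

ρ_P = c⁵/(ℏG²)
  = 2.422 × 10⁴² / 4.699 × 10⁻⁵⁵
  = 5.154 × 10⁹⁶ kg/m³

5.154 × 10⁹⁶ kg/m³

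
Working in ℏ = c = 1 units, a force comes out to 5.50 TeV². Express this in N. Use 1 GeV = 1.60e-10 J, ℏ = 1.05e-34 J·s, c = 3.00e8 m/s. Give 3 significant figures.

4.47e12 N

Force is [E]/[L] = [E]²/(ℏc); restore (ℏc)⁻¹.
1 GeV² → 1/(ℏc) × (1 GeV in J)² = 8.13e5 N.
Convert the energy scale: 5.50 TeV² = 5.50e6 GeV².
Result: 5.50e6 × 8.13e5 = 4.47e12 N.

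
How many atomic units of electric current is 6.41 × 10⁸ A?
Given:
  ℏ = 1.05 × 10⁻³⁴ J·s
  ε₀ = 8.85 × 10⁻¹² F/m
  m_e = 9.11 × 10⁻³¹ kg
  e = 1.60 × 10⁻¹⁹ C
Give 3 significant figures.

atomic unit of electric current: I_au = e E_h/ℏ = m_e e⁵/((4πε₀)²ℏ³) = 6.67 × 10⁻³ A.
6.41 × 10⁸ / 6.67 × 10⁻³ = 9.61 × 10¹⁰

9.61 × 10¹⁰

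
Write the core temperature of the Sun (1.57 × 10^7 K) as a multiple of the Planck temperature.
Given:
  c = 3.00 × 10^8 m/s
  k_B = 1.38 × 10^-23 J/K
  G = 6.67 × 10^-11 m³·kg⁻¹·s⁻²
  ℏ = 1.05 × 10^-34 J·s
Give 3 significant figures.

Planck temperature: T_P = √(ℏc⁵/G) / k_B = 1.42 × 10^32 K.
1.57 × 10^7 / 1.42 × 10^32 = 1.11 × 10^-25

1.11 × 10^-25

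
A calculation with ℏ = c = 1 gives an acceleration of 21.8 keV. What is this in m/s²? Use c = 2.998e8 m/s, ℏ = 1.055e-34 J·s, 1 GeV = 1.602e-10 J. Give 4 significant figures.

Acceleration is [L]/[T]² = c·[E]/ℏ.
1 GeV → c/ℏ × (1 GeV in J) = 4.552e32 m/s².
Convert the energy scale: 21.8 keV = 2.18e-5 GeV.
Result: 2.18e-5 × 4.552e32 = 9.924e27 m/s².

9.924e27 m/s²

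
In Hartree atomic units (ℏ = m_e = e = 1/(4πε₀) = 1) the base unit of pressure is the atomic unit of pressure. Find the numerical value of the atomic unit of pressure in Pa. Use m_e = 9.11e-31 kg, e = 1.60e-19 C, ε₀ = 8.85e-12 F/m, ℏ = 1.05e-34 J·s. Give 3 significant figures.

P_au = E_h/a₀³ = m_e⁴e¹⁰/((4πε₀)⁵ℏ⁸)
E_h = 4.38e-18 J
a₀ = 5.26e-11 m
E_h/a₀³ = 3.01e13 Pa

3.01e13 Pa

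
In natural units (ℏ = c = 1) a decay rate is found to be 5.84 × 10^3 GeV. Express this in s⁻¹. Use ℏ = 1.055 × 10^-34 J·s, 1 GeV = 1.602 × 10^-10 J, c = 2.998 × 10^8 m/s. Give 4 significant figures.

A rate is [E]/ℏ; divide by ℏ.
1 GeV → 1/ℏ × (1 GeV in J) = 1.518 × 10^24 s⁻¹.
Result: 5.84 × 10^3 × 1.518 × 10^24 = 8.868 × 10^27 s⁻¹.

8.868 × 10^27 s⁻¹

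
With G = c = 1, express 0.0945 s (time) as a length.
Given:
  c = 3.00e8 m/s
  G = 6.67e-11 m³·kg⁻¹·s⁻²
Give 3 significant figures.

2.83e7 m

Time → length via c.
0.0945 s × (c) = 2.83e7 m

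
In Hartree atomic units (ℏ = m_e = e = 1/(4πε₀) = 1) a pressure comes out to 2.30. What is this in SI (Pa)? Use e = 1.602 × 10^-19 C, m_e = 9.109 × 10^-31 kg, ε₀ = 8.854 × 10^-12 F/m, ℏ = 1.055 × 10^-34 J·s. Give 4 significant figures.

One atomic unit of pressure: P_au = E_h/a₀³ = m_e⁴e¹⁰/((4πε₀)⁵ℏ⁸) = 2.929 × 10^13 Pa.
2.30 × 2.929 × 10^13 Pa = 6.737 × 10^13 Pa

6.737 × 10^13 Pa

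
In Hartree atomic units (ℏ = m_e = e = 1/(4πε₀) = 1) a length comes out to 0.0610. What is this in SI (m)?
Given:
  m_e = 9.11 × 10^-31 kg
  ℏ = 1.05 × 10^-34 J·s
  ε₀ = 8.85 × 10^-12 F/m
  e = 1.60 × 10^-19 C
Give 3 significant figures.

3.21 × 10^-12 m

One Bohr radius: a₀ = 4πε₀ℏ²/(m_e e²) = 5.26 × 10^-11 m.
0.0610 × 5.26 × 10^-11 m = 3.21 × 10^-12 m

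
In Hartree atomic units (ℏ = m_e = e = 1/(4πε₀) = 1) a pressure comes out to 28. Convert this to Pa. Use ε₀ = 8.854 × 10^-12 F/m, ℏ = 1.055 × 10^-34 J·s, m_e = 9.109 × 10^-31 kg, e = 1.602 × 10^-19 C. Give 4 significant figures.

8.202 × 10^14 Pa

One atomic unit of pressure: P_au = E_h/a₀³ = m_e⁴e¹⁰/((4πε₀)⁵ℏ⁸) = 2.929 × 10^13 Pa.
28 × 2.929 × 10^13 Pa = 8.202 × 10^14 Pa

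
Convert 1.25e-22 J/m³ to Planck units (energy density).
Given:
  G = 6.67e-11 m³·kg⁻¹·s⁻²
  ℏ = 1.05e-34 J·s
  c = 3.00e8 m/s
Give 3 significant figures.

Planck energy density: u_P = c⁷/(ℏG²) = 4.68e113 J/m³.
1.25e-22 / 4.68e113 = 2.67e-136

2.67e-136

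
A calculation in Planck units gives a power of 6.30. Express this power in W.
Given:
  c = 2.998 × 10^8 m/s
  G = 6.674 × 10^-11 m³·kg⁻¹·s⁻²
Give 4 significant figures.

2.286 × 10^53 W

One Planck power: P_P = c⁵/G = 3.629 × 10^52 W.
6.30 × 3.629 × 10^52 W = 2.286 × 10^53 W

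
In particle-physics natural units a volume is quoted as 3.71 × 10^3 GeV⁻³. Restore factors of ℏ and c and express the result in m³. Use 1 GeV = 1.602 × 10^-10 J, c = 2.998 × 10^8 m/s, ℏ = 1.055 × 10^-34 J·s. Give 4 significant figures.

2.855 × 10^-44 m³

Volume is [L]³ = [E]⁻³·(ℏc)³.
1 GeV⁻³ → (ℏc)³ × (1 GeV in J)⁻³ = 7.696 × 10^-48 m³.
Result: 3.71 × 10^3 × 7.696 × 10^-48 = 2.855 × 10^-44 m³.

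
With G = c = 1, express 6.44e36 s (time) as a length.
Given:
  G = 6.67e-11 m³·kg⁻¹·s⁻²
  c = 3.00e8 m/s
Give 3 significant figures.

Time → length via c.
6.44e36 s × (c) = 1.93e45 m

1.93e45 m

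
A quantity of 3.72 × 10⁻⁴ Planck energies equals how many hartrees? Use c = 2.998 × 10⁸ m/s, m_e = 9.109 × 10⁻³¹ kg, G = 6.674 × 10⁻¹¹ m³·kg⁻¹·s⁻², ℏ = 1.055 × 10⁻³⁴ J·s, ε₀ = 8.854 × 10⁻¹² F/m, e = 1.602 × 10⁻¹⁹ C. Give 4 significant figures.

1.672 × 10²³

Planck energy: E_P = √(ℏc⁵/G) = 1.957 × 10⁹ J
hartree: E_h = m_e e⁴/(4πε₀ℏ)² = 4.354 × 10⁻¹⁸ J
3.72 × 10⁻⁴ × 1.957 × 10⁹ / 4.354 × 10⁻¹⁸ = 1.672 × 10²³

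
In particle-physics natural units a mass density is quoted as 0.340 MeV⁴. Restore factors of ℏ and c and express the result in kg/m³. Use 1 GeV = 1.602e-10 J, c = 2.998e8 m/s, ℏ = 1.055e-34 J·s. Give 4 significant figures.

Mass density is [E]/(c²[L]³) = [E]⁴/(ℏ³c⁵).
1 GeV⁴ → 1/(ℏ³c⁵) × (1 GeV in J)⁴ = 2.316e20 kg/m³.
Convert the energy scale: 0.340 MeV⁴ = 3.40e-13 GeV⁴.
Result: 3.40e-13 × 2.316e20 = 7.874e7 kg/m³.

7.874e7 kg/m³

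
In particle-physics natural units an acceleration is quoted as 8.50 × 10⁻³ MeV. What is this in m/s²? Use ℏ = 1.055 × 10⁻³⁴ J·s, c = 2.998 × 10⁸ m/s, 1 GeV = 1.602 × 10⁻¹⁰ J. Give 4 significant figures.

Acceleration is [L]/[T]² = c·[E]/ℏ.
1 GeV → c/ℏ × (1 GeV in J) = 4.552 × 10³² m/s².
Convert the energy scale: 8.50 × 10⁻³ MeV = 8.50 × 10⁻⁶ GeV.
Result: 8.50 × 10⁻⁶ × 4.552 × 10³² = 3.870 × 10²⁷ m/s².

3.870 × 10²⁷ m/s²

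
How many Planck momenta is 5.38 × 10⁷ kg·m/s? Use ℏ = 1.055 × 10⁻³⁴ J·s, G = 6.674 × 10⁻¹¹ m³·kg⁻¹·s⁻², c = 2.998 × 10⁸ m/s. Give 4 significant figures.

8.243 × 10⁶

Planck momentum: p_P = √(ℏc³/G) = 6.527 kg·m/s.
5.38 × 10⁷ / 6.527 = 8.243 × 10⁶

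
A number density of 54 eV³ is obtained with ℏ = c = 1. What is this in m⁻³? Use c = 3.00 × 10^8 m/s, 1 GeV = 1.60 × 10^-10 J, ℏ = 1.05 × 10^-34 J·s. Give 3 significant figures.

Number density is [L]⁻³ = [E]³/(ℏc)³.
1 GeV³ → 1/(ℏc)³ × (1 GeV in J)³ = 1.31 × 10^47 m⁻³.
Convert the energy scale: 54 eV³ = 5.40 × 10^-26 GeV³.
Result: 5.40 × 10^-26 × 1.31 × 10^47 = 7.08 × 10^21 m⁻³.

7.08 × 10^21 m⁻³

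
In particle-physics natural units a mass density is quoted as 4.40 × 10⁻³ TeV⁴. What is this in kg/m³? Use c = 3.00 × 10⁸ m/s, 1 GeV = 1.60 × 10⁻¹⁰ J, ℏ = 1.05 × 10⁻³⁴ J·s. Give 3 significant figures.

1.03 × 10³⁰ kg/m³

Mass density is [E]/(c²[L]³) = [E]⁴/(ℏ³c⁵).
1 GeV⁴ → 1/(ℏ³c⁵) × (1 GeV in J)⁴ = 2.33 × 10²⁰ kg/m³.
Convert the energy scale: 4.40 × 10⁻³ TeV⁴ = 4.40 × 10⁹ GeV⁴.
Result: 4.40 × 10⁹ × 2.33 × 10²⁰ = 1.03 × 10³⁰ kg/m³.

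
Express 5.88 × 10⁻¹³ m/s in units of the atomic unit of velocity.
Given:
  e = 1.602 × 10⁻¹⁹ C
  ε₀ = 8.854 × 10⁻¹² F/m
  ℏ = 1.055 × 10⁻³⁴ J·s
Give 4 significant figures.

atomic unit of velocity: v_au = e²/(4πε₀ℏ) = 2.186 × 10⁶ m/s.
5.88 × 10⁻¹³ / 2.186 × 10⁶ = 2.689 × 10⁻¹⁹

2.689 × 10⁻¹⁹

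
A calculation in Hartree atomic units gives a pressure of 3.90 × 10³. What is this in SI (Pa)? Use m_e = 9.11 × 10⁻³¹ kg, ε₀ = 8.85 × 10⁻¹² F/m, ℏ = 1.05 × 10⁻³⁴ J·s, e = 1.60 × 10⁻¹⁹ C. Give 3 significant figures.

One atomic unit of pressure: P_au = E_h/a₀³ = m_e⁴e¹⁰/((4πε₀)⁵ℏ⁸) = 3.01 × 10¹³ Pa.
3.90 × 10³ × 3.01 × 10¹³ Pa = 1.18 × 10¹⁷ Pa

1.18 × 10¹⁷ Pa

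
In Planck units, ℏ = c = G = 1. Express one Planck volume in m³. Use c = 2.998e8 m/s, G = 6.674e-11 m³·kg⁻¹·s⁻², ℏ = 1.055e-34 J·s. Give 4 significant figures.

The unique combination of the constants set to 1 with dimensions of volume is V_P = (ℏG/c³)^(3/2).
  = √(1.784e-209)
  = 4.224e-105 m³

4.224e-105 m³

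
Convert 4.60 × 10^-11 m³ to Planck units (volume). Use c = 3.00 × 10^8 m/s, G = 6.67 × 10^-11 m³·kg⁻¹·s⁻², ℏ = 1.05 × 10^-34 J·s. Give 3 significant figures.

1.10 × 10^94

Planck volume: V_P = (ℏG/c³)^(3/2) = 4.18 × 10^-105 m³.
4.60 × 10^-11 / 4.18 × 10^-105 = 1.10 × 10^94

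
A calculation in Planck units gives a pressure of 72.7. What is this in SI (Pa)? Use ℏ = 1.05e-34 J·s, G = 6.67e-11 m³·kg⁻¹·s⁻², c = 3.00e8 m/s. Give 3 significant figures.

One Planck pressure: p_P = c⁷/(ℏG²) = 4.68e113 Pa.
72.7 × 4.68e113 Pa = 3.40e115 Pa

3.40e115 Pa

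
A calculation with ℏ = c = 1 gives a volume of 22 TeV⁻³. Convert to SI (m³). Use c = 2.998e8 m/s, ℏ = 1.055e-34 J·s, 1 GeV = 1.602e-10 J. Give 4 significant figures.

1.693e-55 m³

Volume is [L]³ = [E]⁻³·(ℏc)³.
1 GeV⁻³ → (ℏc)³ × (1 GeV in J)⁻³ = 7.696e-48 m³.
Convert the energy scale: 22 TeV⁻³ = 2.20e-8 GeV⁻³.
Result: 2.20e-8 × 7.696e-48 = 1.693e-55 m³.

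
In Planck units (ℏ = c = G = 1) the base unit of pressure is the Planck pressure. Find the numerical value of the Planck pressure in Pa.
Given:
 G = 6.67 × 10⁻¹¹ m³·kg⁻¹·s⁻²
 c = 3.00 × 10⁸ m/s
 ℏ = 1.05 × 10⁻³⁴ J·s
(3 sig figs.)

p_P = c⁷/(ℏG²)
  = 2.19 × 10⁵⁹ / 4.67 × 10⁻⁵⁵
  = 4.68 × 10¹¹³ Pa

4.68 × 10¹¹³ Pa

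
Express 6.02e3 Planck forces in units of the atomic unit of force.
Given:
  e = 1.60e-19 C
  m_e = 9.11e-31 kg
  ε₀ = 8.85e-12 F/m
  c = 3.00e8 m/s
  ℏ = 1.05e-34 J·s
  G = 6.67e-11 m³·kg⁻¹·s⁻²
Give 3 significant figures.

Planck force: F_P = c⁴/G = 1.21e44 N
atomic unit of force: F_au = E_h/a₀ = m_e²e⁶/((4πε₀)³ℏ⁴) = 8.33e-8 N
6.02e3 × 1.21e44 / 8.33e-8 = 8.78e54

8.78e54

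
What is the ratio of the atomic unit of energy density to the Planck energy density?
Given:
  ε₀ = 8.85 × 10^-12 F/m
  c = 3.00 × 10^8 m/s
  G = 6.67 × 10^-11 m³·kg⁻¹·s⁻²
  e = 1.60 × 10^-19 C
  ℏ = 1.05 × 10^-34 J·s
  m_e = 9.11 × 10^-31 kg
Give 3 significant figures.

6.44 × 10^-101

atomic unit of energy density: u_au = E_h/a₀³ = m_e⁴e¹⁰/((4πε₀)⁵ℏ⁸) = 3.01 × 10^13 J/m³
Planck energy density: u_P = c⁷/(ℏG²) = 4.68 × 10^113 J/m³
ratio = 3.01 × 10^13 / 4.68 × 10^113 = 6.44 × 10^-101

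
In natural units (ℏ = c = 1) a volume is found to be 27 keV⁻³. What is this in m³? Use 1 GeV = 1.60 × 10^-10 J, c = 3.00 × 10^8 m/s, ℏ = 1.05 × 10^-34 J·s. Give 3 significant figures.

Volume is [L]³ = [E]⁻³·(ℏc)³.
1 GeV⁻³ → (ℏc)³ × (1 GeV in J)⁻³ = 7.63 × 10^-48 m³.
Convert the energy scale: 27 keV⁻³ = 2.70 × 10^19 GeV⁻³.
Result: 2.70 × 10^19 × 7.63 × 10^-48 = 2.06 × 10^-28 m³.

2.06 × 10^-28 m³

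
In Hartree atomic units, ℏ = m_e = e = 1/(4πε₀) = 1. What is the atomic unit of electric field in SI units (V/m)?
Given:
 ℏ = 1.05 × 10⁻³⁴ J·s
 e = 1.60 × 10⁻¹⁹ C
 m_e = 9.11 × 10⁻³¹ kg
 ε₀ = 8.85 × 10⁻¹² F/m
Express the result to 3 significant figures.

From ℏ = m_e = e = 1/(4πε₀) = 1 the electric field scale is E_au = E_h/(e a₀) = m_e²e⁵/((4πε₀)³ℏ⁴).
E_h = 4.38 × 10⁻¹⁸ J
a₀ = 5.26 × 10⁻¹¹ m
E_h/(e·a₀) = 5.20 × 10¹¹ V/m

5.20 × 10¹¹ V/m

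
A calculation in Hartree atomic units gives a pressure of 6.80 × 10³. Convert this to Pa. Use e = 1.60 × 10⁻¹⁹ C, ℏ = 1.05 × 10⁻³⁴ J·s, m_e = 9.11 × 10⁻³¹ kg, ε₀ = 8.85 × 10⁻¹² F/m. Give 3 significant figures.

One atomic unit of pressure: P_au = E_h/a₀³ = m_e⁴e¹⁰/((4πε₀)⁵ℏ⁸) = 3.01 × 10¹³ Pa.
6.80 × 10³ × 3.01 × 10¹³ Pa = 2.05 × 10¹⁷ Pa

2.05 × 10¹⁷ Pa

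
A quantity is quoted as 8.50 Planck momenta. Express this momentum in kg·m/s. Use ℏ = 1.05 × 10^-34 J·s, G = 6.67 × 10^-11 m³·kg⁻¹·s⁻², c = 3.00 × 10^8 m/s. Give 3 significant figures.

One Planck momentum: p_P = √(ℏc³/G) = 6.52 kg·m/s.
8.50 × 6.52 kg·m/s = 55.4 kg·m/s

55.4 kg·m/s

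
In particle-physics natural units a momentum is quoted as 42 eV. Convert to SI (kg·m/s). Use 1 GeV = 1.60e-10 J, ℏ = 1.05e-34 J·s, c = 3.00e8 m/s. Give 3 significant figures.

Momentum is [E]/c; divide by c.
1 GeV → 1/c × (1 GeV in J) = 5.33e-19 kg·m/s.
Convert the energy scale: 42 eV = 4.20e-8 GeV.
Result: 4.20e-8 × 5.33e-19 = 2.24e-26 kg·m/s.

2.24e-26 kg·m/s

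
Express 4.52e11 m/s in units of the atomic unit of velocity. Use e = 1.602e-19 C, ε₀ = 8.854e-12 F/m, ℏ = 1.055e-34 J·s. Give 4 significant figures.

atomic unit of velocity: v_au = e²/(4πε₀ℏ) = 2.186e6 m/s.
4.52e11 / 2.186e6 = 2.067e5

2.067e5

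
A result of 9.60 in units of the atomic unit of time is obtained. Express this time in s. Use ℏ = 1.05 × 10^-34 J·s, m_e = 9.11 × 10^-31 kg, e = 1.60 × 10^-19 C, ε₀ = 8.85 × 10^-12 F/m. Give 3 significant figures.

One atomic unit of time: τ_au = (4πε₀)²ℏ³/(m_e e⁴) = 2.40 × 10^-17 s.
9.60 × 2.40 × 10^-17 s = 2.30 × 10^-16 s

2.30 × 10^-16 s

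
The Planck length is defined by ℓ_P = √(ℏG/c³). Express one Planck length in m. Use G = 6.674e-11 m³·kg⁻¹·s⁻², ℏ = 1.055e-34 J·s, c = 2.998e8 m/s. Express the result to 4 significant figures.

1.616e-35 m

ℓ_P = √(ℏG/c³)
  = √(2.613e-70)
  = 1.616e-35 m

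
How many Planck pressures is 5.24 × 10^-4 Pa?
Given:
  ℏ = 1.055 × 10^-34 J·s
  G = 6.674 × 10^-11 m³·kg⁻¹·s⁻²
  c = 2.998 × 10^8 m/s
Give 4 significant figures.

Planck pressure: p_P = c⁷/(ℏG²) = 4.632 × 10^113 Pa.
5.24 × 10^-4 / 4.632 × 10^113 = 1.131 × 10^-117

1.131 × 10^-117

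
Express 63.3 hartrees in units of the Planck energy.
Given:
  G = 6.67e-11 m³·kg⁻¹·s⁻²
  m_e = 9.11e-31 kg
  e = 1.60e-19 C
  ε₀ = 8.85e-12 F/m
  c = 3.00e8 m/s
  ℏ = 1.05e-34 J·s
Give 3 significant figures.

1.42e-25

hartree: E_h = m_e e⁴/(4πε₀ℏ)² = 4.38e-18 J
Planck energy: E_P = √(ℏc⁵/G) = 1.96e9 J
63.3 × 4.38e-18 / 1.96e9 = 1.42e-25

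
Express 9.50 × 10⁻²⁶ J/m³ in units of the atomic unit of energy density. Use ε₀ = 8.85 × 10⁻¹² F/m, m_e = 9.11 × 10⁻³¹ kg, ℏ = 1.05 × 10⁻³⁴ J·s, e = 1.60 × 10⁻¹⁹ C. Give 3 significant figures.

3.15 × 10⁻³⁹

atomic unit of energy density: u_au = E_h/a₀³ = m_e⁴e¹⁰/((4πε₀)⁵ℏ⁸) = 3.01 × 10¹³ J/m³.
9.50 × 10⁻²⁶ / 3.01 × 10¹³ = 3.15 × 10⁻³⁹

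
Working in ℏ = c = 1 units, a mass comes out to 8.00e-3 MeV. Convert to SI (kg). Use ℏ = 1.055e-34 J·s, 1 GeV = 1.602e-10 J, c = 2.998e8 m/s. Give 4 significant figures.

1.426e-32 kg

Mass is [E]/c²; divide by c².
1 GeV → 1/c² × (1 GeV in J) = 1.782e-27 kg.
Convert the energy scale: 8.00e-3 MeV = 8.00e-6 GeV.
Result: 8.00e-6 × 1.782e-27 = 1.426e-32 kg.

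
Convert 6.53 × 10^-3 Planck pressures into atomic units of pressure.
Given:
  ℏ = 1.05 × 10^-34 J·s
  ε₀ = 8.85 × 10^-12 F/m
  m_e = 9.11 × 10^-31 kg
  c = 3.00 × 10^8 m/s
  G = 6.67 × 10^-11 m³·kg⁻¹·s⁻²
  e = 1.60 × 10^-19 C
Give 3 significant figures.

1.01 × 10^98

Planck pressure: p_P = c⁷/(ℏG²) = 4.68 × 10^113 Pa
atomic unit of pressure: P_au = E_h/a₀³ = m_e⁴e¹⁰/((4πε₀)⁵ℏ⁸) = 3.01 × 10^13 Pa
6.53 × 10^-3 × 4.68 × 10^113 / 3.01 × 10^13 = 1.01 × 10^98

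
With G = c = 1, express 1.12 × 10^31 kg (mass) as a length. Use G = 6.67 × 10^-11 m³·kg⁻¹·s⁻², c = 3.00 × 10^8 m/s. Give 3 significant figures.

In G = c = 1 units mass has dimensions of length; the conversion factor is G/c².
1.12 × 10^31 kg × (G/c²) = 8.30 × 10^3 m

8.30 × 10^3 m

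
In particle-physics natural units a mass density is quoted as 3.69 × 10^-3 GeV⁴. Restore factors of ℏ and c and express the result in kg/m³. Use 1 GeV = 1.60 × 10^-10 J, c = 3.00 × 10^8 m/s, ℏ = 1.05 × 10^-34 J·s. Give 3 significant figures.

Mass density is [E]/(c²[L]³) = [E]⁴/(ℏ³c⁵).
1 GeV⁴ → 1/(ℏ³c⁵) × (1 GeV in J)⁴ = 2.33 × 10^20 kg/m³.
Result: 3.69 × 10^-3 × 2.33 × 10^20 = 8.60 × 10^17 kg/m³.

8.60 × 10^17 kg/m³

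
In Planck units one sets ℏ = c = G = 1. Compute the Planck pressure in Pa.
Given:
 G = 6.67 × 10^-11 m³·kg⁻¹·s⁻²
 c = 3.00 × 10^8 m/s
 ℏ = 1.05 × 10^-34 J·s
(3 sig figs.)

4.68 × 10^113 Pa

p_P = c⁷/(ℏG²)
  = 2.19 × 10^59 / 4.67 × 10^-55
  = 4.68 × 10^113 Pa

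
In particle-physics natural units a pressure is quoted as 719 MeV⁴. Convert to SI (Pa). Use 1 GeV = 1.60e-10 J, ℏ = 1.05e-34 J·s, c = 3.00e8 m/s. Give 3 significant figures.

1.51e28 Pa

Pressure is [E]/[L]³ = [E]⁴/(ℏc)³.
1 GeV⁴ → 1/(ℏc)³ × (1 GeV in J)⁴ = 2.10e37 Pa.
Convert the energy scale: 719 MeV⁴ = 7.19e-10 GeV⁴.
Result: 7.19e-10 × 2.10e37 = 1.51e28 Pa.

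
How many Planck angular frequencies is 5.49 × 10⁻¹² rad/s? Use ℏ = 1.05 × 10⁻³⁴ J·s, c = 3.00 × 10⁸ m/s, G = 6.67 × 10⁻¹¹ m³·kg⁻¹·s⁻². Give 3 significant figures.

2.95 × 10⁻⁵⁵

Planck angular frequency: ω_P = √(c⁵/(ℏG)) = 1.86 × 10⁴³ rad/s.
5.49 × 10⁻¹² / 1.86 × 10⁴³ = 2.95 × 10⁻⁵⁵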